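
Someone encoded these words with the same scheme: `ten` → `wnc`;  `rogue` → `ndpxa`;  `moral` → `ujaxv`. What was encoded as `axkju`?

labor

The output letters match the input read backwards, each shifted +9: ten reversed is net. Two steps: reverse the string, then apply a Caesar shift of +9.
Undoing it on axkju: shift back: a−9=r, x−9=o, k−9=b, j−9=a, u−9=l → robal; then reverse → labor.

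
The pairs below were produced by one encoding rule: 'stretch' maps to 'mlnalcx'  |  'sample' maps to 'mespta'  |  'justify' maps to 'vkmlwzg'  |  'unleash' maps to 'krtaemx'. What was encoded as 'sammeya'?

Treating letters as 0–25, the rule is x ↦ 25x + 4 (mod 26).
Undoing it on sammeya: s(18)→25·(18−4)≡12=m; a(0)→25·(0−4)≡4=e; m(12)→25·(12−4)≡18=s; m(12)→25·(12−4)≡18=s; e(4)→25·(4−4)≡0=a; y(24)→25·(24−4)≡6=g; a(0)→25·(0−4)≡4=e (all mod 26).

message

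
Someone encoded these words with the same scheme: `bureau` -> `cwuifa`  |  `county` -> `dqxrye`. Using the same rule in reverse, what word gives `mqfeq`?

local

Letter i (0-indexed) is shifted by i+1, so successive shifts are 1, 2, 3, ….
Reversing it on mqfeq: m−1=l, q−2=o, f−3=c, e−4=a, q−5=l.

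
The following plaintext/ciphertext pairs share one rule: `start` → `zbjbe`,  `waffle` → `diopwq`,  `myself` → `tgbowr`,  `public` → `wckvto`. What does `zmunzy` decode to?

In start: s→z is +7, t→b is +8, a→j is +9, r→b is +10 — the shift increases by 1 each position. Each letter shifts forward by (position + 7), i.e. 7, 8, 9, … — the shift grows by one for each successive letter.
Reversing it on zmunzy: z−7=s, m−8=e, u−9=l, n−10=d, z−11=o, y−12=m.

seldom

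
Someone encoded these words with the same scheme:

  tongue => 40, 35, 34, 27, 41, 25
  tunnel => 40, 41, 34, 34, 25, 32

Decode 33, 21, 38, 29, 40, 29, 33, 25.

maritime

t is letter #20 and maps to 40: an offset of 20. Letters become their 1-based position plus 20 (so a→21, b→22, …).
Decoding 33, 21, 38, 29, 40, 29, 33, 25: 33→(33−20)÷1=13=m, 21→(21−20)÷1=1=a, 38→(38−20)÷1=18=r, 29→(29−20)÷1=9=i, 40→(40−20)÷1=20=t, 29→(29−20)÷1=9=i, 33→(33−20)÷1=13=m, 25→(25−20)÷1=5=e.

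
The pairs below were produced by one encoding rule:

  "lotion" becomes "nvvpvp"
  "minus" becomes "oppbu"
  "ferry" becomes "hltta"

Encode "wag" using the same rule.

Two shifts are in play — +7 for a/e/i/o/u, +2 for every other letter.
For wag: w(cons)+2=y, a(vowel)+7=h, g(cons)+2=i.

yhi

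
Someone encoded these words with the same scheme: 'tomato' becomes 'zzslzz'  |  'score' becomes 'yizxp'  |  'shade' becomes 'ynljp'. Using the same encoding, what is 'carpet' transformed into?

The shift depends on letter class: consonant t→z is +6, but vowel o→z is +11. The rule splits by letter class: vowels +11, consonants +6.
On carpet: c(cons)+6=i, a(vowel)+11=l, r(cons)+6=x, p(cons)+6=v, e(vowel)+11=p, t(cons)+6=z.

ilxvpz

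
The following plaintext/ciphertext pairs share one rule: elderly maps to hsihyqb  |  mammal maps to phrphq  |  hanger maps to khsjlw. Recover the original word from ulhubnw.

Shifts by position in elderly: pos 0: e→h (+3), pos 1: l→s (+7), pos 2: d→i (+5), pos 3: e→h (+3), pos 4: r→y (+7), pos 5: l→q (+5) — repeating every 3. The shifts repeat in a cycle of length 3: positions 0,1,… shift by +3, +7, +5, then the pattern repeats.
Reversing it on ulhubnw: u−3=r, l−7=e, h−5=c, u−3=r, b−7=u, n−5=i, w−3=t.

recruit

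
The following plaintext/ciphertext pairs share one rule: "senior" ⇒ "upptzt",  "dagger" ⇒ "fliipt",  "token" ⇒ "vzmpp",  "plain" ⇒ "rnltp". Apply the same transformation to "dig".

fti

The shift depends on letter class: consonant s→u is +2, but vowel e→p is +11. Vowels shift forward by 11 and consonants shift forward by 2.
Applying it to dig: d(cons)+2=f, i(vowel)+11=t, g(cons)+2=i.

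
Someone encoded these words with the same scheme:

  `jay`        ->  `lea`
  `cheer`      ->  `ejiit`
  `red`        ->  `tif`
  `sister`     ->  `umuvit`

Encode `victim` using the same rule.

xmevmo

Two shifts are in play — +4 for a/e/i/o/u, +2 for every other letter.
Applying it to victim: v(cons)+2=x, i(vowel)+4=m, c(cons)+2=e, t(cons)+2=v, i(vowel)+4=m, m(cons)+2=o.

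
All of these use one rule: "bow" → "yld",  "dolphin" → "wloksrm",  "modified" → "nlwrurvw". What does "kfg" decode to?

put

Each letter is replaced by its mirror in the alphabet: a↔z, b↔y, c↔x, and so on (the Atbash cipher).
Decoding kfg: k↔p, f↔u, g↔t.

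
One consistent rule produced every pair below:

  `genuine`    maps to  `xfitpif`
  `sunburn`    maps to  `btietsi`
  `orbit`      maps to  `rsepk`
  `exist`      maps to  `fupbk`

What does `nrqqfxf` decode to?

g(6)→x(23) and e(4)→f(5) fit y≡9x+21 (mod 26); the inverse of 9 mod 26 is 3. Treating letters as 0–25, the rule is x ↦ 9x + 21 (mod 26).
Reversing it on nrqqfxf: n(13)→3·(13−21)≡2=c; r(17)→3·(17−21)≡14=o; q(16)→3·(16−21)≡11=l; q(16)→3·(16−21)≡11=l; f(5)→3·(5−21)≡4=e; x(23)→3·(23−21)≡6=g; f(5)→3·(5−21)≡4=e (all mod 26).

college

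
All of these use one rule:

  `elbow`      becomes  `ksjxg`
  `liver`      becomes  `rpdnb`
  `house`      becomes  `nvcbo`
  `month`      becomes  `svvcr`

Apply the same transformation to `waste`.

Each letter shifts forward by (position + 6), i.e. 6, 7, 8, … — the shift grows by one for each successive letter.
Applying it to waste: w+6=c, a+7=h, s+8=a, t+9=c, e+10=o.

chaco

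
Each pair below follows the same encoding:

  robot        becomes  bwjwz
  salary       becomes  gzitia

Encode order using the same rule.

The output letters match the input read backwards, each shifted +8: robot reversed is tobor. Two steps: reverse the string, then apply a Caesar shift of +8.
Applying it to order: reverse → redro; then shift: r+8=z, e+8=m, d+8=l, r+8=z, o+8=w.

zmlzw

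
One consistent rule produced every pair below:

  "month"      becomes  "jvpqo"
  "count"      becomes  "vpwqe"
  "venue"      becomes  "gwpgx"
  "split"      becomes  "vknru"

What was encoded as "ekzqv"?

The output letters match the input read backwards, each shifted +2: month reversed is htnom. The word is reversed, then every letter is shifted forward by 2.
Reversing it on ekzqv: shift back: e−2=c, k−2=i, z−2=x, q−2=o, v−2=t → cixot; then reverse → toxic.

toxic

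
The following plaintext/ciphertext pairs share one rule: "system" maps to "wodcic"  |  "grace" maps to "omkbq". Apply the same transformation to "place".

omkvz

The output letters match the input read backwards, each shifted +10: system reversed is metsys. Two steps: reverse the string, then apply a Caesar shift of +10.
Applying it to place: reverse → ecalp; then shift: e+10=o, c+10=m, a+10=k, l+10=v, p+10=z.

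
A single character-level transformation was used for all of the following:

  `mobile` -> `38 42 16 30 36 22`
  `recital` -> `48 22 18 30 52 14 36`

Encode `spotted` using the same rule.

m(#13)→38 and o(#15)→42: differences scale by 2, so n = 2·pos + 12. With a=1..z=26, the number is 2·pos + 12.
For spotted: s=19→50, p=16→44, o=15→42, t=20→52, t=20→52, e=5→22, d=4→20.

50 44 42 52 52 22 20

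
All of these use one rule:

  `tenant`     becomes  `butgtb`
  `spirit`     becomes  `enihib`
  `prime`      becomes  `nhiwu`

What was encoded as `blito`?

thing

t(19)→b(1) and e(4)→u(20) fit y≡23x+6 (mod 26); the inverse of 23 mod 26 is 17. This is an affine cipher: with a=0,…,z=25, each position x becomes (23x+6) mod 26.
Reversing it on blito: b(1)→17·(1−6)≡19=t; l(11)→17·(11−6)≡7=h; i(8)→17·(8−6)≡8=i; t(19)→17·(19−6)≡13=n; o(14)→17·(14−6)≡6=g (all mod 26).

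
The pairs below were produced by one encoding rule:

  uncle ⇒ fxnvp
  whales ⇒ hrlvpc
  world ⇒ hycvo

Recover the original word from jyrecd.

yogurt

Shifts by position in uncle: pos 0: u→f (+11), pos 1: n→x (+10), pos 2: c→n (+11), pos 3: l→v (+10) — repeating every 2. The shifts repeat in a cycle of length 2: positions 0,1,… shift by +11, +10, then the pattern repeats.
Decoding jyrecd: j−11=y, y−10=o, r−11=g, e−10=u, c−11=r, d−10=t.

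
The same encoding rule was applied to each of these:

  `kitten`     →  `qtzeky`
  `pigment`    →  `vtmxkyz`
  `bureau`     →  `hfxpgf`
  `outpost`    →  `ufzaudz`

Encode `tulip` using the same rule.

zfrtv

It's a Vigenère-style cipher with numeric key [6,11]: position i shifts by key[i mod 2].
On tulip: t+6=z, u+11=f, l+6=r, i+11=t, p+6=v.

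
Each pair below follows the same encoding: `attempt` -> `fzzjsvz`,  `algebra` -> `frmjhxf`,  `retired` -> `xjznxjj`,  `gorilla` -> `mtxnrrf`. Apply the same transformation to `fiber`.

lnhjx

The shift depends on letter class: consonant t→z is +6, but vowel a→f is +5. Vowels shift forward by 5 and consonants shift forward by 6.
Applying it to fiber: f(cons)+6=l, i(vowel)+5=n, b(cons)+6=h, e(vowel)+5=j, r(cons)+6=x.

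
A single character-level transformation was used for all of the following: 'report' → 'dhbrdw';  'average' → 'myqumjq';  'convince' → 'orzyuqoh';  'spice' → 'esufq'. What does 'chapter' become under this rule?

The shifts repeat in a cycle of length 2: positions 0,1,… shift by +12, +3, then the pattern repeats.
For chapter: c+12=o, h+3=k, a+12=m, p+3=s, t+12=f, e+3=h, r+12=d.

okmsfhd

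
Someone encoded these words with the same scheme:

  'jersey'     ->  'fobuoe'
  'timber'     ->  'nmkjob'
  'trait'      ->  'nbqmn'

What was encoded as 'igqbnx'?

j(9)→f(5) and e(4)→o(14) fit y≡19x+16 (mod 26); the inverse of 19 mod 26 is 11. This is an affine cipher: with a=0,…,z=25, each position x becomes (19x+16) mod 26.
Reversing it on igqbnx: i(8)→11·(8−16)≡16=q; g(6)→11·(6−16)≡20=u; q(16)→11·(16−16)≡0=a; b(1)→11·(1−16)≡17=r; n(13)→11·(13−16)≡19=t; x(23)→11·(23−16)≡25=z (all mod 26).

quartz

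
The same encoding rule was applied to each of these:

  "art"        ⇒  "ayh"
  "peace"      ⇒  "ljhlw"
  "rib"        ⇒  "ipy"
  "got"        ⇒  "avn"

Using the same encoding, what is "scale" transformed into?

lshjz

The output letters match the input read backwards, each shifted +7: art reversed is tra. Read the word backwards and shift each letter +7.
For scale: reverse → elacs; then shift: e+7=l, l+7=s, a+7=h, c+7=j, s+7=z.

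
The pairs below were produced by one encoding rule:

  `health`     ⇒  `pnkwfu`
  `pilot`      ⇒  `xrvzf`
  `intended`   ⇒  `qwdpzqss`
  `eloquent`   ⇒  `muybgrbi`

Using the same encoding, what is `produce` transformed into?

In health: h→p is +8, e→n is +9, a→k is +10, l→w is +11 — the shift increases by 1 each position. The shift increases by 1 at each position, starting from +8: 8, 9, 10, ….
Applying it to produce: p+8=x, r+9=a, o+10=y, d+11=o, u+12=g, c+13=p, e+14=s.

xayogps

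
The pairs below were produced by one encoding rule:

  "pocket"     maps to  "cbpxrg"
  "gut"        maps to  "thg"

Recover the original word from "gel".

Compare letters: p→c is +13, o→b is +13, c→p is +13 — a constant shift. Each letter is shifted forward by 13 in the alphabet (a Caesar shift of +13).
Undoing it on gel: g−13=t, e−13=r, l−13=y.

try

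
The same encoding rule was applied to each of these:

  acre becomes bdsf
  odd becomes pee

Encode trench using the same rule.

usfodi

This is a Caesar cipher with shift 1.
Applying it to trench: t+1=u, r+1=s, e+1=f, n+1=o, c+1=d, h+1=i.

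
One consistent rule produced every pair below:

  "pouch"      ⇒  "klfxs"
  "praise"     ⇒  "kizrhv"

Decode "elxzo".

This is the alphabet-reversal cipher (Atbash): a becomes z, b becomes y, etc.
Reversing it on elxzo: e↔v, l↔o, x↔c, z↔a, o↔l.

vocal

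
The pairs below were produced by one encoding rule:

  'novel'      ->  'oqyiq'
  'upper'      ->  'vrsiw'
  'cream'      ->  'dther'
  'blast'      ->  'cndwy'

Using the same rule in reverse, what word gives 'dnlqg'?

climb

Letter i (0-indexed) is shifted by i+1, so successive shifts are 1, 2, 3, ….
Reversing it on dnlqg: d−1=c, n−2=l, l−3=i, q−4=m, g−5=b.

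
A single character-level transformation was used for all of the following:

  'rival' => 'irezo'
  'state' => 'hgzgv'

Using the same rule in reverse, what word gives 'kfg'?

put

Each letter is replaced by its mirror in the alphabet: a↔z, b↔y, c↔x, and so on (the Atbash cipher).
Reversing it on kfg: k↔p, f↔u, g↔t.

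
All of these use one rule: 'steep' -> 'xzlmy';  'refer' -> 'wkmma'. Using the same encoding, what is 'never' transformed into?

skcma

The shift increases by 1 at each position, starting from +5: 5, 6, 7, ….
For never: n+5=s, e+6=k, v+7=c, e+8=m, r+9=a.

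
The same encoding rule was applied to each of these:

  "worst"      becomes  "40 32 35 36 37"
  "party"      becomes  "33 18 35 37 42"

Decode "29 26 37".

lit

w is letter #23 and maps to 40: an offset of 17. Each letter is replaced by its alphabet position (a=1..z=26) + 17.
Decoding 29 26 37: 29→(29−17)÷1=12=l, 26→(26−17)÷1=9=i, 37→(37−17)÷1=20=t.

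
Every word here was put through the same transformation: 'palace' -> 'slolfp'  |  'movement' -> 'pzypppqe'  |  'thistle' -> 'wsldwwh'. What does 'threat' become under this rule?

wsupde

Shifts by position in palace: pos 0: p→s (+3), pos 1: a→l (+11), pos 2: l→o (+3), pos 3: a→l (+11) — repeating every 2. A repeating key of period 2 is used — shifts +3, +11 over and over.
For threat: t+3=w, h+11=s, r+3=u, e+11=p, a+3=d, t+11=e.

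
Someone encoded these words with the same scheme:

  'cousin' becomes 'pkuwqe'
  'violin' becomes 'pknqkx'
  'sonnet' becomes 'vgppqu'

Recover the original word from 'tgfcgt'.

reader

The output letters match the input read backwards, each shifted +2: cousin reversed is nisuoc. The word is reversed, then every letter is shifted forward by 2.
Reversing it on tgfcgt: shift back: t−2=r, g−2=e, f−2=d, c−2=a, g−2=e, t−2=r → redaer; then reverse → reader.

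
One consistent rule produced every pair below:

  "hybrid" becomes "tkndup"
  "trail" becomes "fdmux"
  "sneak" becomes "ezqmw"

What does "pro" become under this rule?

bda

This is a Caesar cipher with shift 12.
For pro: p+12=b, r+12=d, o+12=a.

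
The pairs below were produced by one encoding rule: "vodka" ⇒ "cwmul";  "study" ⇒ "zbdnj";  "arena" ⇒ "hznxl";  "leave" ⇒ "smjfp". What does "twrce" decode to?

In vodka: v→c is +7, o→w is +8, d→m is +9, k→u is +10 — the shift increases by 1 each position. Letter i (0-indexed) is shifted by i+7, so successive shifts are 7, 8, 9, ….
Undoing it on twrce: t−7=m, w−8=o, r−9=i, c−10=s, e−11=t.

moist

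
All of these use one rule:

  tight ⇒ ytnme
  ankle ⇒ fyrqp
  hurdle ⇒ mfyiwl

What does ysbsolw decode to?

thunder

Shifts by position in tight: pos 0: t→y (+5), pos 1: i→t (+11), pos 2: g→n (+7), pos 3: h→m (+5), pos 4: t→e (+11) — repeating every 3. It's a Vigenère-style cipher with numeric key [5,11,7]: position i shifts by key[i mod 3].
Decoding ysbsolw: y−5=t, s−11=h, b−7=u, s−5=n, o−11=d, l−7=e, w−5=r.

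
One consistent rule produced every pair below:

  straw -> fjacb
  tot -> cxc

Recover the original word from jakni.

zebra

The output letters match the input read backwards, each shifted +9: straw reversed is warts. The word is reversed, then every letter is shifted forward by 9.
Decoding jakni: shift back: j−9=a, a−9=r, k−9=b, n−9=e, i−9=z → arbez; then reverse → zebra.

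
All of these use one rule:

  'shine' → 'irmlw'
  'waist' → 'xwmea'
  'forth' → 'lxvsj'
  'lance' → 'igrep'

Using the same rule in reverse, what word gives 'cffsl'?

The word is reversed, then every letter is shifted forward by 4.
Undoing it on cffsl: shift back: c−4=y, f−4=b, f−4=b, s−4=o, l−4=h → ybboh; then reverse → hobby.

hobby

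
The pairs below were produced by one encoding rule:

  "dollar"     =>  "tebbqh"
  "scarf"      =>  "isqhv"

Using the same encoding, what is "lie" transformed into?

Compare letters: d→t is +16, o→e is +16, l→b is +16 — a constant shift. It's a constant shift of +16 (ROT16).
On lie: l+16=b, i+16=y, e+16=u.

byu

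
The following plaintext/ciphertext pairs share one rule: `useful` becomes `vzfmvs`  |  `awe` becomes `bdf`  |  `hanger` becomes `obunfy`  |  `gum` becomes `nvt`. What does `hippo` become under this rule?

ojwwp

The shift depends on letter class: consonant s→z is +7, but vowel u→v is +1. Vowels shift forward by 1 and consonants shift forward by 7.
On hippo: h(cons)+7=o, i(vowel)+1=j, p(cons)+7=w, p(cons)+7=w, o(vowel)+1=p.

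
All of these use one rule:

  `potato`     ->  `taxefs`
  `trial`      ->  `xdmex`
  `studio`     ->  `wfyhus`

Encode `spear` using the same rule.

Shifts by position in potato: pos 0: p→t (+4), pos 1: o→a (+12), pos 2: t→x (+4), pos 3: a→e (+4), pos 4: t→f (+12), pos 5: o→s (+4) — repeating every 3. A repeating key of period 3 is used — shifts +4, +12, +4 over and over.
For spear: s+4=w, p+12=b, e+4=i, a+4=e, r+12=d.

wbied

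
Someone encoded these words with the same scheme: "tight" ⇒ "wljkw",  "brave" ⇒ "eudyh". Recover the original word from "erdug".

board

Compare letters: t→w is +3, i→l is +3, g→j is +3 — a constant shift. Each letter is shifted forward by 3 in the alphabet (a Caesar shift of +3).
Undoing it on erdug: e−3=b, r−3=o, d−3=a, u−3=r, g−3=d.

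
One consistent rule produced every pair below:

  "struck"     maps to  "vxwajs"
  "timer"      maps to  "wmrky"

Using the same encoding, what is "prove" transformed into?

In struck: s→v is +3, t→x is +4, r→w is +5, u→a is +6 — the shift increases by 1 each position. Each letter shifts forward by (position + 3), i.e. 3, 4, 5, … — the shift grows by one for each successive letter.
Applying it to prove: p+3=s, r+4=v, o+5=t, v+6=b, e+7=l.

svtbl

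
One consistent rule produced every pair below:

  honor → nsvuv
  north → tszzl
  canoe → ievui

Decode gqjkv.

amber

Shifts by position in honor: pos 0: h→n (+6), pos 1: o→s (+4), pos 2: n→v (+8), pos 3: o→u (+6), pos 4: r→v (+4) — repeating every 3. The shifts repeat in a cycle of length 3: positions 0,1,… shift by +6, +4, +8, then the pattern repeats.
Reversing it on gqjkv: g−6=a, q−4=m, j−8=b, k−6=e, v−4=r.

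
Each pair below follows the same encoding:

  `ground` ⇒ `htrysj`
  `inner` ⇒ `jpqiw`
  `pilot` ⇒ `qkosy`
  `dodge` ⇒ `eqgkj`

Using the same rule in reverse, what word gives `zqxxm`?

Each letter shifts forward by (position + 1), i.e. 1, 2, 3, … — the shift grows by one for each successive letter.
Reversing it on zqxxm: z−1=y, q−2=o, x−3=u, x−4=t, m−5=h.

youth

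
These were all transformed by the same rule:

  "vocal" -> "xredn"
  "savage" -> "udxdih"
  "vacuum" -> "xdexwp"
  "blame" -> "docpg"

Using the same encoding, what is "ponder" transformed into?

rrpggu

Shifts by position in vocal: pos 0: v→x (+2), pos 1: o→r (+3), pos 2: c→e (+2), pos 3: a→d (+3) — repeating every 2. It's a Vigenère-style cipher with numeric key [2,3]: position i shifts by key[i mod 2].
Applying it to ponder: p+2=r, o+3=r, n+2=p, d+3=g, e+2=g, r+3=u.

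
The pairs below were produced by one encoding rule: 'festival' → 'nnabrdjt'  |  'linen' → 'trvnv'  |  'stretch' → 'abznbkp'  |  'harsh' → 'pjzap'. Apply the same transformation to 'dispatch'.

lraxjbkp

The shift depends on letter class: consonant f→n is +8, but vowel e→n is +9. Vowels shift forward by 9 and consonants shift forward by 8.
Applying it to dispatch: d(cons)+8=l, i(vowel)+9=r, s(cons)+8=a, p(cons)+8=x, a(vowel)+9=j, t(cons)+8=b, c(cons)+8=k, h(cons)+8=p.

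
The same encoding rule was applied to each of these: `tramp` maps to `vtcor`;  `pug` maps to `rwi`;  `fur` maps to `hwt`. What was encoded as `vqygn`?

towel

Compare letters: t→v is +2, r→t is +2, a→c is +2 — a constant shift. Each letter is shifted forward by 2 in the alphabet (a Caesar shift of +2).
Decoding vqygn: v−2=t, q−2=o, y−2=w, g−2=e, n−2=l.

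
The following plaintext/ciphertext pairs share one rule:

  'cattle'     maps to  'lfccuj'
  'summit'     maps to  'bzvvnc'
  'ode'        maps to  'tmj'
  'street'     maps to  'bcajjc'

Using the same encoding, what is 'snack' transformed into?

The shift depends on letter class: consonant c→l is +9, but vowel a→f is +5. The rule splits by letter class: vowels +5, consonants +9.
On snack: s(cons)+9=b, n(cons)+9=w, a(vowel)+5=f, c(cons)+9=l, k(cons)+9=t.

bwflt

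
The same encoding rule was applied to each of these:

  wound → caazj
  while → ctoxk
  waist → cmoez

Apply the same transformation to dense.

jqtek

Shifts by position in wound: pos 0: w→c (+6), pos 1: o→a (+12), pos 2: u→a (+6), pos 3: n→z (+12) — repeating every 2. A repeating key of period 2 is used — shifts +6, +12 over and over.
For dense: d+6=j, e+12=q, n+6=t, s+12=e, e+6=k.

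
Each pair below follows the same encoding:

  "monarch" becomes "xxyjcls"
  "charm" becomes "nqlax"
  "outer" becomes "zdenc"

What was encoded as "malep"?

Shifts by position in monarch: pos 0: m→x (+11), pos 1: o→x (+9), pos 2: n→y (+11), pos 3: a→j (+9) — repeating every 2. It's a Vigenère-style cipher with numeric key [11,9]: position i shifts by key[i mod 2].
Reversing it on malep: m−11=b, a−9=r, l−11=a, e−9=v, p−11=e.

brave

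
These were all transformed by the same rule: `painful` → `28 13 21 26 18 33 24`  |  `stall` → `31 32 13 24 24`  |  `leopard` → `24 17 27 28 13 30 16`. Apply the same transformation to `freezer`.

p is letter #16 and maps to 28: an offset of 12. Letters become their 1-based position plus 12 (so a→13, b→14, …).
For freezer: f=6→18, r=18→30, e=5→17, e=5→17, z=26→38, e=5→17, r=18→30.

18 30 17 17 38 17 30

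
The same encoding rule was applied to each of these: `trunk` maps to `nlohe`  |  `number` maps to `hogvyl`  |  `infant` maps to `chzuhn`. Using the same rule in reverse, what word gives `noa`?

tug

Compare letters: t→n is +20, r→l is +20, u→o is +20 — a constant shift. It's a constant shift of +20 (ROT20).
Decoding noa: n−20=t, o−20=u, a−20=g.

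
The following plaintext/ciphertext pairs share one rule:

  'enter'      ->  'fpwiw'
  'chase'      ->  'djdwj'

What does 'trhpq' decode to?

In enter: e→f is +1, n→p is +2, t→w is +3, e→i is +4 — the shift increases by 1 each position. The shift increases by 1 at each position, starting from +1: 1, 2, 3, ….
Reversing it on trhpq: t−1=s, r−2=p, h−3=e, p−4=l, q−5=l.

spell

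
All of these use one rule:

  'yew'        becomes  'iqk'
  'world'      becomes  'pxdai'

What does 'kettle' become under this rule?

qxffqw

The output letters match the input read backwards, each shifted +12: yew reversed is wey. The word is reversed, then every letter is shifted forward by 12.
For kettle: reverse → elttek; then shift: e+12=q, l+12=x, t+12=f, t+12=f, e+12=q, k+12=w.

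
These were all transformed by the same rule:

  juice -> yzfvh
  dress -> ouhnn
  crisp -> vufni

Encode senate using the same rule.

nhwjgh

j(9)→y(24) and u(20)→z(25) fit y≡19x+9 (mod 26); the inverse of 19 mod 26 is 11. Treating letters as 0–25, the rule is x ↦ 19x + 9 (mod 26).
On senate: s(18)→19·18+9≡13=n; e(4)→19·4+9≡7=h; n(13)→19·13+9≡22=w; a(0)→19·0+9≡9=j; t(19)→19·19+9≡6=g; e(4)→19·4+9≡7=h (all mod 26).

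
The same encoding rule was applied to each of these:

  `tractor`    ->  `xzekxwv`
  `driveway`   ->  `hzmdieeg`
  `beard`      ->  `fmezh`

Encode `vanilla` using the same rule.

Shifts by position in tractor: pos 0: t→x (+4), pos 1: r→z (+8), pos 2: a→e (+4), pos 3: c→k (+8) — repeating every 2. A repeating key of period 2 is used — shifts +4, +8 over and over.
Applying it to vanilla: v+4=z, a+8=i, n+4=r, i+8=q, l+4=p, l+8=t, a+4=e.

zirqpte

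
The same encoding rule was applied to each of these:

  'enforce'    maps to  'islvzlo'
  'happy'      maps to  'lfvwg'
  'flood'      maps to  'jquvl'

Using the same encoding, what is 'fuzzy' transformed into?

jzfgg

Letter i (0-indexed) is shifted by i+4, so successive shifts are 4, 5, 6, ….
On fuzzy: f+4=j, u+5=z, z+6=f, z+7=g, y+8=g.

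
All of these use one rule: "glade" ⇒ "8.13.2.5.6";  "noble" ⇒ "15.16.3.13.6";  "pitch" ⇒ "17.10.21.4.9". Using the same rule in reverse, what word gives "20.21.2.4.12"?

stack

g is letter #7 and maps to 8: an offset of 1. Each letter is replaced by its alphabet position (a=1..z=26) + 1.
Undoing it on 20.21.2.4.12: 20→(20−1)÷1=19=s, 21→(21−1)÷1=20=t, 2→(2−1)÷1=1=a, 4→(4−1)÷1=3=c, 12→(12−1)÷1=11=k.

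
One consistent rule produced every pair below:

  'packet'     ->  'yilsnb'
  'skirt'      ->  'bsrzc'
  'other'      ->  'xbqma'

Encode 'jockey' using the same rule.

swlsng

Shifts by position in packet: pos 0: p→y (+9), pos 1: a→i (+8), pos 2: c→l (+9), pos 3: k→s (+8) — repeating every 2. The shifts repeat in a cycle of length 2: positions 0,1,… shift by +9, +8, then the pattern repeats.
For jockey: j+9=s, o+8=w, c+9=l, k+8=s, e+9=n, y+8=g.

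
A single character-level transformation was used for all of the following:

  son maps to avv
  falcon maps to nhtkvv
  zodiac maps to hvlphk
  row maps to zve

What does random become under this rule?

zhvlvu

The shift depends on letter class: consonant s→a is +8, but vowel o→v is +7. Vowels shift forward by 7 and consonants shift forward by 8.
Applying it to random: r(cons)+8=z, a(vowel)+7=h, n(cons)+8=v, d(cons)+8=l, o(vowel)+7=v, m(cons)+8=u.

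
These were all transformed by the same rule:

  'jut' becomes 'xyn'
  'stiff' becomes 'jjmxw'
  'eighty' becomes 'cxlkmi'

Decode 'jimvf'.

The output letters match the input read backwards, each shifted +4: jut reversed is tuj. Read the word backwards and shift each letter +4.
Reversing it on jimvf: shift back: j−4=f, i−4=e, m−4=i, v−4=r, f−4=b → feirb; then reverse → brief.

brief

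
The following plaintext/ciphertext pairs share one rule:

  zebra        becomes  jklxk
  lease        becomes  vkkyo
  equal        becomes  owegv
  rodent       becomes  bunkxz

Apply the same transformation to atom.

The shifts repeat in a cycle of length 2: positions 0,1,… shift by +10, +6, then the pattern repeats.
On atom: a+10=k, t+6=z, o+10=y, m+6=s.

kzys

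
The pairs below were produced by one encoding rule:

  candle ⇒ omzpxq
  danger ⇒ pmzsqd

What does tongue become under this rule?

Compare letters: c→o is +12, a→m is +12, n→z is +12 — a constant shift. Each letter is shifted forward by 12 in the alphabet (a Caesar shift of +12).
For tongue: t+12=f, o+12=a, n+12=z, g+12=s, u+12=g, e+12=q.

fazsgq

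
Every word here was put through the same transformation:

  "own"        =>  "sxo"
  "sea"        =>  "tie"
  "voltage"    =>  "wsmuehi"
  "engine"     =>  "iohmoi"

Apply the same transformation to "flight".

gmmhiu

The shift depends on letter class: consonant w→x is +1, but vowel o→s is +4. The rule splits by letter class: vowels +4, consonants +1.
On flight: f(cons)+1=g, l(cons)+1=m, i(vowel)+4=m, g(cons)+1=h, h(cons)+1=i, t(cons)+1=u.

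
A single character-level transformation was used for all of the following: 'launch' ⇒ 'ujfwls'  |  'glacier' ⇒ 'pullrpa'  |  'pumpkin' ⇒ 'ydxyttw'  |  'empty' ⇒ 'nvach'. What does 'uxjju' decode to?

A repeating key of period 3 is used — shifts +9, +9, +11 over and over.
Reversing it on uxjju: u−9=l, x−9=o, j−11=y, j−9=a, u−9=l.

loyal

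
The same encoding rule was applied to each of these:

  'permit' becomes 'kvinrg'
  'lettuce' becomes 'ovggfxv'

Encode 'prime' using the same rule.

kirnv

Each letter is replaced by its mirror in the alphabet: a↔z, b↔y, c↔x, and so on (the Atbash cipher).
For prime: p↔k, r↔i, i↔r, m↔n, e↔v.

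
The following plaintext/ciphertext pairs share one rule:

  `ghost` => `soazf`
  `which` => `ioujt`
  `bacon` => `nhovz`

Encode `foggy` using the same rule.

rvsnk

Shifts by position in ghost: pos 0: g→s (+12), pos 1: h→o (+7), pos 2: o→a (+12), pos 3: s→z (+7) — repeating every 2. It's a Vigenère-style cipher with numeric key [12,7]: position i shifts by key[i mod 2].
Applying it to foggy: f+12=r, o+7=v, g+12=s, g+7=n, y+12=k.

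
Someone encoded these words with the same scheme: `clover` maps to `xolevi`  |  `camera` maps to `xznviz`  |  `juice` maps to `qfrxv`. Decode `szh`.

Letters are reflected about the middle of the alphabet (position → 25−position): Atbash.
Decoding szh: s↔h, z↔a, h↔s.

has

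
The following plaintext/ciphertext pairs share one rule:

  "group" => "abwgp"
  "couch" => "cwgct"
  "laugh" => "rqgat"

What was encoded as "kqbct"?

march

Each letter's alphabet position (a=0..z=25) is mapped through 19·x+16 mod 26 — an affine cipher.
Undoing it on kqbct: k(10)→11·(10−16)≡12=m; q(16)→11·(16−16)≡0=a; b(1)→11·(1−16)≡17=r; c(2)→11·(2−16)≡2=c; t(19)→11·(19−16)≡7=h (all mod 26).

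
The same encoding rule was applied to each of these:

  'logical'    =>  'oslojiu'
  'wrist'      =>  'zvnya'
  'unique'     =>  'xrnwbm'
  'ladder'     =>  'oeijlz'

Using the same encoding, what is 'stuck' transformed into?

vxzir

In logical: l→o is +3, o→s is +4, g→l is +5, i→o is +6 — the shift increases by 1 each position. The shift increases by 1 at each position, starting from +3: 3, 4, 5, ….
For stuck: s+3=v, t+4=x, u+5=z, c+6=i, k+7=r.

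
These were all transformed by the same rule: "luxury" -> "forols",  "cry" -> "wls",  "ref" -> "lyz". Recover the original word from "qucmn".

Compare letters: l→f is +20, u→o is +20, x→r is +20 — a constant shift. Each letter is shifted forward by 20 in the alphabet (a Caesar shift of +20).
Decoding qucmn: q−20=w, u−20=a, c−20=i, m−20=s, n−20=t.

waist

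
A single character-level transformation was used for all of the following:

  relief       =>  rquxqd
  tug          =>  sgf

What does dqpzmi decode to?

The output letters match the input read backwards, each shifted +12: relief reversed is feiler. The word is reversed, then every letter is shifted forward by 12.
Decoding dqpzmi: shift back: d−12=r, q−12=e, p−12=d, z−12=n, m−12=a, i−12=w → rednaw; then reverse → wander.

wander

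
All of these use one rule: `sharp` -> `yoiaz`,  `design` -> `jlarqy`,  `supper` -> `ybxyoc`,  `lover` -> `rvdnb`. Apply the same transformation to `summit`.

ybuvse

Each letter shifts forward by (position + 6), i.e. 6, 7, 8, … — the shift grows by one for each successive letter.
For summit: s+6=y, u+7=b, m+8=u, m+9=v, i+10=s, t+11=e.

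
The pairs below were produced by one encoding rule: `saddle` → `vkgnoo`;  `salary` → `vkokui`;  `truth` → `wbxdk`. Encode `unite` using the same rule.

xxldh

Shifts by position in saddle: pos 0: s→v (+3), pos 1: a→k (+10), pos 2: d→g (+3), pos 3: d→n (+10) — repeating every 2. A repeating key of period 2 is used — shifts +3, +10 over and over.
For unite: u+3=x, n+10=x, i+3=l, t+10=d, e+3=h.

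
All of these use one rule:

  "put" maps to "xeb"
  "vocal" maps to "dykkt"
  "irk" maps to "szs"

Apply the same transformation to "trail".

bzkst

The shift depends on letter class: consonant p→x is +8, but vowel u→e is +10. The rule splits by letter class: vowels +10, consonants +8.
For trail: t(cons)+8=b, r(cons)+8=z, a(vowel)+10=k, i(vowel)+10=s, l(cons)+8=t.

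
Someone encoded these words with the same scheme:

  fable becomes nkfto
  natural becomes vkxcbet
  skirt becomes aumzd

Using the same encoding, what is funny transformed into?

A repeating key of period 3 is used — shifts +8, +10, +4 over and over.
On funny: f+8=n, u+10=e, n+4=r, n+8=v, y+10=i.

nervi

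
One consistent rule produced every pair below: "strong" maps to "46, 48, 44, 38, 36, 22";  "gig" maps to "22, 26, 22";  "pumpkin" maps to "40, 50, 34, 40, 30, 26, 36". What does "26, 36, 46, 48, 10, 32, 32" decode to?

s(#19)→46 and t(#20)→48: differences scale by 2, so n = 2·pos + 8. With a=1..z=26, the number is 2·pos + 8.
Undoing it on 26, 36, 46, 48, 10, 32, 32: 26→(26−8)÷2=9=i, 36→(36−8)÷2=14=n, 46→(46−8)÷2=19=s, 48→(48−8)÷2=20=t, 10→(10−8)÷2=1=a, 32→(32−8)÷2=12=l, 32→(32−8)÷2=12=l.

install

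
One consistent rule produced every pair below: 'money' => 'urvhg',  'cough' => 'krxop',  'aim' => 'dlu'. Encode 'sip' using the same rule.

alx

The shift depends on letter class: consonant m→u is +8, but vowel o→r is +3. The rule splits by letter class: vowels +3, consonants +8.
For sip: s(cons)+8=a, i(vowel)+3=l, p(cons)+8=x.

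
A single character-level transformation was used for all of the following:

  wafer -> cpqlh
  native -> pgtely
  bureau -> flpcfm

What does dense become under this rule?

Read the word backwards and shift each letter +11.
On dense: reverse → esned; then shift: e+11=p, s+11=d, n+11=y, e+11=p, d+11=o.

pdypo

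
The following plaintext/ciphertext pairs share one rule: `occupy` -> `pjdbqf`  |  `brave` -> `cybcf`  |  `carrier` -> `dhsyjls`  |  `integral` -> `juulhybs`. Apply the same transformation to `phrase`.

Shifts by position in occupy: pos 0: o→p (+1), pos 1: c→j (+7), pos 2: c→d (+1), pos 3: u→b (+7) — repeating every 2. The shifts repeat in a cycle of length 2: positions 0,1,… shift by +1, +7, then the pattern repeats.
On phrase: p+1=q, h+7=o, r+1=s, a+7=h, s+1=t, e+7=l.

qoshtl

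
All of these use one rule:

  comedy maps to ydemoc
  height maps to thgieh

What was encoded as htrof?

The output letters match the input read backwards: comedy reversed is ydemoc. The word is simply reversed.
Reversing it on htrof: then reverse → forth.

forth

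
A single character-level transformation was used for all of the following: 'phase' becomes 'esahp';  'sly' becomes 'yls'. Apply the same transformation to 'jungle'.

elgnuj

The word is simply reversed.
For jungle: reverse → elgnuj.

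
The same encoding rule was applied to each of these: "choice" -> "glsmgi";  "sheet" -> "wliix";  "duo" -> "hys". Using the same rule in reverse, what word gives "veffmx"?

rabbit

Every letter moves 4 places later in the alphabet, wrapping around z→a.
Decoding veffmx: v−4=r, e−4=a, f−4=b, f−4=b, m−4=i, x−4=t.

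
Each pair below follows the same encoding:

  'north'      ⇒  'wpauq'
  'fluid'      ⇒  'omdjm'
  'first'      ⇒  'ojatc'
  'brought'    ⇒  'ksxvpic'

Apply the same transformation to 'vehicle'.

Shifts by position in north: pos 0: n→w (+9), pos 1: o→p (+1), pos 2: r→a (+9), pos 3: t→u (+1) — repeating every 2. The shifts repeat in a cycle of length 2: positions 0,1,… shift by +9, +1, then the pattern repeats.
On vehicle: v+9=e, e+1=f, h+9=q, i+1=j, c+9=l, l+1=m, e+9=n.

efqjlmn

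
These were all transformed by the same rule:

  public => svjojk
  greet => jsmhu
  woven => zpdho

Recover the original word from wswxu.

Shifts by position in public: pos 0: p→s (+3), pos 1: u→v (+1), pos 2: b→j (+8), pos 3: l→o (+3), pos 4: i→j (+1), pos 5: c→k (+8) — repeating every 3. The shifts repeat in a cycle of length 3: positions 0,1,… shift by +3, +1, +8, then the pattern repeats.
Reversing it on wswxu: w−3=t, s−1=r, w−8=o, x−3=u, u−1=t.

trout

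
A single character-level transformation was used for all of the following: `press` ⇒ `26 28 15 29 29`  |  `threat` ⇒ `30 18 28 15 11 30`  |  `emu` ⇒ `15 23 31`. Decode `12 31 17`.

p is letter #16 and maps to 26: an offset of 10. The number is (letter's place in the alphabet, a=1) + 10.
Reversing it on 12 31 17: 12→(12−10)÷1=2=b, 31→(31−10)÷1=21=u, 17→(17−10)÷1=7=g.

bug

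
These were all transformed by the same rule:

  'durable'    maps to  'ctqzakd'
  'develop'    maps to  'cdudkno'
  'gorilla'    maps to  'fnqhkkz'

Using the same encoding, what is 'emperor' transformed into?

dlodqnq

Compare letters: d→c is +25, u→t is +25, r→q is +25 — a constant shift. Each letter is shifted forward by 25 in the alphabet (a Caesar shift of +25).
Applying it to emperor: e+25=d, m+25=l, p+25=o, e+25=d, r+25=q, o+25=n, r+25=q.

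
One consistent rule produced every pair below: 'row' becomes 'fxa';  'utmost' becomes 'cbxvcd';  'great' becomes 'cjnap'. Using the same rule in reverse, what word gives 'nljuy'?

place

The output letters match the input read backwards, each shifted +9: row reversed is wor. The word is reversed, then every letter is shifted forward by 9.
Reversing it on nljuy: shift back: n−9=e, l−9=c, j−9=a, u−9=l, y−9=p → ecalp; then reverse → place.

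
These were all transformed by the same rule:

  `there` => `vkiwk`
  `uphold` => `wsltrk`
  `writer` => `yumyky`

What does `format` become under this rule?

hrvrga

In there: t→v is +2, h→k is +3, e→i is +4, r→w is +5 — the shift increases by 1 each position. Each letter shifts forward by (position + 2), i.e. 2, 3, 4, … — the shift grows by one for each successive letter.
Applying it to format: f+2=h, o+3=r, r+4=v, m+5=r, a+6=g, t+7=a.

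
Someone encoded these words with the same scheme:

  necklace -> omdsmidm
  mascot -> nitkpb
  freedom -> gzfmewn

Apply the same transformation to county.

dwvvug

Shifts by position in necklace: pos 0: n→o (+1), pos 1: e→m (+8), pos 2: c→d (+1), pos 3: k→s (+8) — repeating every 2. It's a Vigenère-style cipher with numeric key [1,8]: position i shifts by key[i mod 2].
Applying it to county: c+1=d, o+8=w, u+1=v, n+8=v, t+1=u, y+8=g.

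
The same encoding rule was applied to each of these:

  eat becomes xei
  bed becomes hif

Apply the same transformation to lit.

The output letters match the input read backwards, each shifted +4: eat reversed is tae. The word is reversed, then every letter is shifted forward by 4.
For lit: reverse → til; then shift: t+4=x, i+4=m, l+4=p.

xmp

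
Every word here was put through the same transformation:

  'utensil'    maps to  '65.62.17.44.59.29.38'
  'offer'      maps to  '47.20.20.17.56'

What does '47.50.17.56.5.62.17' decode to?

operate

u(#21)→65 and t(#20)→62: differences scale by 3, so n = 3·pos + 2. The formula is n = 3×(alphabet index, a=1) + 2.
Decoding 47.50.17.56.5.62.17: 47→(47−2)÷3=15=o, 50→(50−2)÷3=16=p, 17→(17−2)÷3=5=e, 56→(56−2)÷3=18=r, 5→(5−2)÷3=1=a, 62→(62−2)÷3=20=t, 17→(17−2)÷3=5=e.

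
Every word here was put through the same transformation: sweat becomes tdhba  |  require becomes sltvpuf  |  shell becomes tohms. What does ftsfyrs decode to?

Shifts by position in sweat: pos 0: s→t (+1), pos 1: w→d (+7), pos 2: e→h (+3), pos 3: a→b (+1), pos 4: t→a (+7) — repeating every 3. The shifts repeat in a cycle of length 3: positions 0,1,… shift by +1, +7, +3, then the pattern repeats.
Reversing it on ftsfyrs: f−1=e, t−7=m, s−3=p, f−1=e, y−7=r, r−3=o, s−1=r.

emperor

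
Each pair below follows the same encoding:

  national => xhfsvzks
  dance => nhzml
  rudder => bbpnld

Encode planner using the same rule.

zsmxuqb

Shifts by position in national: pos 0: n→x (+10), pos 1: a→h (+7), pos 2: t→f (+12), pos 3: i→s (+10), pos 4: o→v (+7), pos 5: n→z (+12) — repeating every 3. The shifts repeat in a cycle of length 3: positions 0,1,… shift by +10, +7, +12, then the pattern repeats.
For planner: p+10=z, l+7=s, a+12=m, n+10=x, n+7=u, e+12=q, r+10=b.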